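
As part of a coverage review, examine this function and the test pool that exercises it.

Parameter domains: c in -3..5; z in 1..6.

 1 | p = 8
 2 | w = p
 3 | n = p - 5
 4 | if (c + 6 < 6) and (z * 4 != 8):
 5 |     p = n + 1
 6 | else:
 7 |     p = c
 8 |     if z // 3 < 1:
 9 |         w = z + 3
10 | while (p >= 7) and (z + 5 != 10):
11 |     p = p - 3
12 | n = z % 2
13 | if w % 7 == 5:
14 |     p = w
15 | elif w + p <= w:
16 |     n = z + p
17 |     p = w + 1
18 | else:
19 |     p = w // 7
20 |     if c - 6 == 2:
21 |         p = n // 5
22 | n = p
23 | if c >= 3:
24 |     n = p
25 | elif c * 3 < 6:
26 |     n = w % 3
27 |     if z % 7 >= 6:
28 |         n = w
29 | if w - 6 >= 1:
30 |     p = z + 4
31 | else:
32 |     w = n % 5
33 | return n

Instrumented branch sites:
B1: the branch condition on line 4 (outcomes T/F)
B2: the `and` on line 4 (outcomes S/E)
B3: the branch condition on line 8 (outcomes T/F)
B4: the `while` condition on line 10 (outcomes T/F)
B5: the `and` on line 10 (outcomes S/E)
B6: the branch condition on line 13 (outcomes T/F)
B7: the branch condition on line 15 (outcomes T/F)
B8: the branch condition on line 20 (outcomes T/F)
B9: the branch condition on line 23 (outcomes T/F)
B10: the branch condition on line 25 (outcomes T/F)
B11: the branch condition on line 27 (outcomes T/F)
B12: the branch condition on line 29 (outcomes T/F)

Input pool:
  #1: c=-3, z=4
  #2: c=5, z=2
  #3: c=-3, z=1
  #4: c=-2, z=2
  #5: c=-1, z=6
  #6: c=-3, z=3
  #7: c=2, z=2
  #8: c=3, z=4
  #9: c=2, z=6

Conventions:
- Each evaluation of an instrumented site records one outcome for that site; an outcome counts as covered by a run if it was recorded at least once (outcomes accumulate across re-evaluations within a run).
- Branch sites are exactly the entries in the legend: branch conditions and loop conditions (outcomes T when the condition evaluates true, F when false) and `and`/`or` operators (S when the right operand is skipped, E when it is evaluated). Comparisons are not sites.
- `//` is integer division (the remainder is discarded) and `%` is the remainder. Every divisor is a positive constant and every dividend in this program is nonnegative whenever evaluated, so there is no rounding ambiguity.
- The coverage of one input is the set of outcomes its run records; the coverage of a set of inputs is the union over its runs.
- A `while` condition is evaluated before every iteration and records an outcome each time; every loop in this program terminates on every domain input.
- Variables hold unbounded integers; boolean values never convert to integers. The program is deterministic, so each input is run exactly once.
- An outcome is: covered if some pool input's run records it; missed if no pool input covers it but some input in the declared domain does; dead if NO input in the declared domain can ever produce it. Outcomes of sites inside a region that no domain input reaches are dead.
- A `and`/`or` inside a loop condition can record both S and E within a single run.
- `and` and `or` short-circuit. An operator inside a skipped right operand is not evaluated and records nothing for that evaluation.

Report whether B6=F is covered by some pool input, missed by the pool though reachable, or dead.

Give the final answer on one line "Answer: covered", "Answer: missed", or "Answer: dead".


B6=F is recorded by pool input(s) 1, 3, 5, 6, 8, 9 -> covered
Answer: covered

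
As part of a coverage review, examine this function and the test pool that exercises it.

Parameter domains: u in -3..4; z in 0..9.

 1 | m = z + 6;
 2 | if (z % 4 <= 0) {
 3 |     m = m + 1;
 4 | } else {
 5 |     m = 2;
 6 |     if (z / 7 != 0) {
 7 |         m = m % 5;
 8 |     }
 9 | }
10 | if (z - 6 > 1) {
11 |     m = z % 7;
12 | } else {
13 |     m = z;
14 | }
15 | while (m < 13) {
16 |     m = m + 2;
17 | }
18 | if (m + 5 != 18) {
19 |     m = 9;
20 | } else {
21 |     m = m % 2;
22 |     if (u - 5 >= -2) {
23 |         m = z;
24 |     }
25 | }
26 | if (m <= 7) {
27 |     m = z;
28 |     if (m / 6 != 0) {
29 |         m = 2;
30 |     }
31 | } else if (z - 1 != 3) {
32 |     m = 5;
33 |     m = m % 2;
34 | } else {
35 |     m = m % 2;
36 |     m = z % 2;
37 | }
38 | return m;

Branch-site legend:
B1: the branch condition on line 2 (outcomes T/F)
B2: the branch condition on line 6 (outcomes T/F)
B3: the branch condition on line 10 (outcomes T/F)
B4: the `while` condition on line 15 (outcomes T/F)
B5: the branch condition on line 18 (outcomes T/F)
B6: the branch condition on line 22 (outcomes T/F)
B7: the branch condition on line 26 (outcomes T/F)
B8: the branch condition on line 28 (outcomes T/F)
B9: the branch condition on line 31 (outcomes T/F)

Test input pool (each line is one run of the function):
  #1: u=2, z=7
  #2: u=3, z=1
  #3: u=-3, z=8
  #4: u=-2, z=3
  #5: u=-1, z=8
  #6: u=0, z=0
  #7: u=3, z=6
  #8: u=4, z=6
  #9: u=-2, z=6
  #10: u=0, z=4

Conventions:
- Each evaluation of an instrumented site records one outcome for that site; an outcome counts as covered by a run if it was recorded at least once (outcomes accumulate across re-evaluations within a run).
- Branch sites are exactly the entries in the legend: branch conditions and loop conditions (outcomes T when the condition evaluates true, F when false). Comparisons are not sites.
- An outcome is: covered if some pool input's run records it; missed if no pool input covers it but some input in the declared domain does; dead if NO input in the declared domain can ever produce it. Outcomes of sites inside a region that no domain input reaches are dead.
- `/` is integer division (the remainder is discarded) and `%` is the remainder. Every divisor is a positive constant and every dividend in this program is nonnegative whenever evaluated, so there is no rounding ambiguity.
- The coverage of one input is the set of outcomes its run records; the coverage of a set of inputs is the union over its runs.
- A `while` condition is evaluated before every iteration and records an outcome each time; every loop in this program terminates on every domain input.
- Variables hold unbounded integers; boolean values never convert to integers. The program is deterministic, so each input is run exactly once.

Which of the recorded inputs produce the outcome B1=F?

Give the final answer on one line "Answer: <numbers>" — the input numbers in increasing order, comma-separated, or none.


input #1 (u=2, z=7): covers B1=F
input #2 (u=3, z=1): covers B1=F
input #3 (u=-3, z=8): misses B1=F
input #4 (u=-2, z=3): covers B1=F
input #5 (u=-1, z=8): misses B1=F
input #6 (u=0, z=0): misses B1=F
input #7 (u=3, z=6): covers B1=F
input #8 (u=4, z=6): covers B1=F
input #9 (u=-2, z=6): covers B1=F
input #10 (u=0, z=4): misses B1=F
Answer: 1, 2, 4, 7, 8, 9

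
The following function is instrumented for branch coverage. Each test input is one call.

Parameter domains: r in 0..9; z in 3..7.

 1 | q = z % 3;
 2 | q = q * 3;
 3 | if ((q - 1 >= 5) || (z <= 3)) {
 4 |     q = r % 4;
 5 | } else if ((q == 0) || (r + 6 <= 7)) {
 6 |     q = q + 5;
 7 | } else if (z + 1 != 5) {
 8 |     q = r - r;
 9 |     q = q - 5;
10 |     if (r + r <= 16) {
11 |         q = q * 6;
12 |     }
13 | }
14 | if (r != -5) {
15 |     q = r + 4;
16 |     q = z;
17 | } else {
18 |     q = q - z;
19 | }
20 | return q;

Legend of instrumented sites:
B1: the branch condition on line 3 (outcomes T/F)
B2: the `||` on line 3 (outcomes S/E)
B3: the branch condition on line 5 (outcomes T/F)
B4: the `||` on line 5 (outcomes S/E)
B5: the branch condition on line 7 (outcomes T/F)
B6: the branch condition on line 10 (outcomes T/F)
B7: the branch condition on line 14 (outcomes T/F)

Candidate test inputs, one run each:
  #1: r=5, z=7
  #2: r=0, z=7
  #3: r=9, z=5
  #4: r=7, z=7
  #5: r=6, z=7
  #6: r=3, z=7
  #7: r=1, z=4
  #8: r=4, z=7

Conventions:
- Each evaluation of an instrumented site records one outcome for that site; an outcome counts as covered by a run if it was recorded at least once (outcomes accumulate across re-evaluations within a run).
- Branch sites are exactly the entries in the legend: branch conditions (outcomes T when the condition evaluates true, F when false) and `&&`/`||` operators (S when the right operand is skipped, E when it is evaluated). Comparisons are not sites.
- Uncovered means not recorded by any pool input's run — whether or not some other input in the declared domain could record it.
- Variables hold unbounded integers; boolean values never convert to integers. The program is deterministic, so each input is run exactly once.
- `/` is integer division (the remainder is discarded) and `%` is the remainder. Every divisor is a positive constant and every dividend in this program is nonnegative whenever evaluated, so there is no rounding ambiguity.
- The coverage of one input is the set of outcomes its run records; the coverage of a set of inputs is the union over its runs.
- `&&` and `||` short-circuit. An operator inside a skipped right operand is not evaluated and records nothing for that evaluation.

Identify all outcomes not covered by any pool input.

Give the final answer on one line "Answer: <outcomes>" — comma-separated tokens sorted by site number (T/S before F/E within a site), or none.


#1 (r=5, z=7) -> B2->E, B1->F, B4->E, B3->F, B5->T, B6->T, B7->T; covered: B1=F, B2=E, B3=F, B4=E, B5=T, B6=T, B7=T
#2 (r=0, z=7) -> B2->E, B1->F, B4->E, B3->T, B7->T; covered: B1=F, B2=E, B3=T, B4=E, B7=T
#3 (r=9, z=5) -> B2->S, B1->T, B7->T; covered: B1=T, B2=S, B7=T
#4 (r=7, z=7) -> B2->E, B1->F, B4->E, B3->F, B5->T, B6->T, B7->T; covered: B1=F, B2=E, B3=F, B4=E, B5=T, B6=T, B7=T
#5 (r=6, z=7) -> B2->E, B1->F, B4->E, B3->F, B5->T, B6->T, B7->T; covered: B1=F, B2=E, B3=F, B4=E, B5=T, B6=T, B7=T
#6 (r=3, z=7) -> B2->E, B1->F, B4->E, B3->F, B5->T, B6->T, B7->T; covered: B1=F, B2=E, B3=F, B4=E, B5=T, B6=T, B7=T
#7 (r=1, z=4) -> B2->E, B1->F, B4->E, B3->T, B7->T; covered: B1=F, B2=E, B3=T, B4=E, B7=T
#8 (r=4, z=7) -> B2->E, B1->F, B4->E, B3->F, B5->T, B6->T, B7->T; covered: B1=F, B2=E, B3=F, B4=E, B5=T, B6=T, B7=T
union over the pool: B1=T, B1=F, B2=S, B2=E, B3=T, B3=F, B4=E, B5=T, B6=T, B7=T
uncovered (4 of 14): B4=S, B5=F, B6=F, B7=F
Answer: B4=S, B5=F, B6=F, B7=F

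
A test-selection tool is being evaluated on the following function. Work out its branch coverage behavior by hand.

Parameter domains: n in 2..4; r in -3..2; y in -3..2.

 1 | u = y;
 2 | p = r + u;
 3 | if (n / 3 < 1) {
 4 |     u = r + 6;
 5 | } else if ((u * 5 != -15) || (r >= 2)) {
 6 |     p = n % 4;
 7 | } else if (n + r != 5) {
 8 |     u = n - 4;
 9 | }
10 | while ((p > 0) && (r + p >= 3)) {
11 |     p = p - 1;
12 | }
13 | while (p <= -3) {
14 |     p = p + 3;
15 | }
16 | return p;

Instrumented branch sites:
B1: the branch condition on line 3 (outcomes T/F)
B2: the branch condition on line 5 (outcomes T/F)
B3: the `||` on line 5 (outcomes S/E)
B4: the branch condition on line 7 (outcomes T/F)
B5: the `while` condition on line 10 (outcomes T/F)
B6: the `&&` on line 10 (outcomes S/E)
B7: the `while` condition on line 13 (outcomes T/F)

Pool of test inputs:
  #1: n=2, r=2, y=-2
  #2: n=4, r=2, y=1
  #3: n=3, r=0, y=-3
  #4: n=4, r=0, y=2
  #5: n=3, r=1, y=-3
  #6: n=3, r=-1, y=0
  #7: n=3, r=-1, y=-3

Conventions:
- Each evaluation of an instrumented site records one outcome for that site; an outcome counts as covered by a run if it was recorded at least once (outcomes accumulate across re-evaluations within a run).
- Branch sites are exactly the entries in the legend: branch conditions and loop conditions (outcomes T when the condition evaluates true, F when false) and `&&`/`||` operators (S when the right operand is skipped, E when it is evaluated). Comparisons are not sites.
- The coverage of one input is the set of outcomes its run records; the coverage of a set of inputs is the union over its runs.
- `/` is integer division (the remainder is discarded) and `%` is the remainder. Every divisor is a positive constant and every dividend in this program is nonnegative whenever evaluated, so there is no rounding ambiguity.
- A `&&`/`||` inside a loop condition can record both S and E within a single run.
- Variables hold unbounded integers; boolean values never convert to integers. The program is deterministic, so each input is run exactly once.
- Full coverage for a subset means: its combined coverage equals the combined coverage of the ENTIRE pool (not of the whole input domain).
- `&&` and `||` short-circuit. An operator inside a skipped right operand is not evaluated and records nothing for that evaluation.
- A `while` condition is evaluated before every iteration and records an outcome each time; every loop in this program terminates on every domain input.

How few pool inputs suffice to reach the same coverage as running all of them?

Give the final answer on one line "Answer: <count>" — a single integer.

input #1 (n=2, r=2, y=-2): events B1->T, B6->S, B5->F, B7->F; covers B1=T, B5=F, B6=S, B7=F
input #2 (n=4, r=2, y=1): events B1->F, B3->S, B2->T, B6->S, B5->F, B7->F; covers B1=F, B2=T, B3=S, B5=F, B6=S, B7=F
input #3 (n=3, r=0, y=-3): events B1->F, B3->E, B2->F, B4->T, B6->S, B5->F, B7->T, B7->F; covers B1=F, B2=F, B3=E, B4=T, B5=F, B6=S, B7=T, B7=F
input #4 (n=4, r=0, y=2): events B1->F, B3->S, B2->T, B6->S, B5->F, B7->F; covers B1=F, B2=T, B3=S, B5=F, B6=S, B7=F
input #5 (n=3, r=1, y=-3): events B1->F, B3->E, B2->F, B4->T, B6->S, B5->F, B7->F; covers B1=F, B2=F, B3=E, B4=T, B5=F, B6=S, B7=F
input #6 (n=3, r=-1, y=0): events B1->F, B3->S, B2->T, B6->E, B5->F, B7->F; covers B1=F, B2=T, B3=S, B5=F, B6=E, B7=F
input #7 (n=3, r=-1, y=-3): events B1->F, B3->E, B2->F, B4->T, B6->S, B5->F, B7->T, B7->F; covers B1=F, B2=F, B3=E, B4=T, B5=F, B6=S, B7=T, B7=F
the full pool covers 12 outcomes: B1=T, B1=F, B2=T, B2=F, B3=S, B3=E, B4=T, B5=F, B6=S, B6=E, B7=T, B7=F
every size-1 subset falls short of the 12 outcomes (best: 8/12)
every size-2 subset falls short of the 12 outcomes (best: 11/12)
inputs {1, 3, 6} (size 3) cover everything; no size-3 subset with a lexicographically smaller index list covers all 12

Answer: 3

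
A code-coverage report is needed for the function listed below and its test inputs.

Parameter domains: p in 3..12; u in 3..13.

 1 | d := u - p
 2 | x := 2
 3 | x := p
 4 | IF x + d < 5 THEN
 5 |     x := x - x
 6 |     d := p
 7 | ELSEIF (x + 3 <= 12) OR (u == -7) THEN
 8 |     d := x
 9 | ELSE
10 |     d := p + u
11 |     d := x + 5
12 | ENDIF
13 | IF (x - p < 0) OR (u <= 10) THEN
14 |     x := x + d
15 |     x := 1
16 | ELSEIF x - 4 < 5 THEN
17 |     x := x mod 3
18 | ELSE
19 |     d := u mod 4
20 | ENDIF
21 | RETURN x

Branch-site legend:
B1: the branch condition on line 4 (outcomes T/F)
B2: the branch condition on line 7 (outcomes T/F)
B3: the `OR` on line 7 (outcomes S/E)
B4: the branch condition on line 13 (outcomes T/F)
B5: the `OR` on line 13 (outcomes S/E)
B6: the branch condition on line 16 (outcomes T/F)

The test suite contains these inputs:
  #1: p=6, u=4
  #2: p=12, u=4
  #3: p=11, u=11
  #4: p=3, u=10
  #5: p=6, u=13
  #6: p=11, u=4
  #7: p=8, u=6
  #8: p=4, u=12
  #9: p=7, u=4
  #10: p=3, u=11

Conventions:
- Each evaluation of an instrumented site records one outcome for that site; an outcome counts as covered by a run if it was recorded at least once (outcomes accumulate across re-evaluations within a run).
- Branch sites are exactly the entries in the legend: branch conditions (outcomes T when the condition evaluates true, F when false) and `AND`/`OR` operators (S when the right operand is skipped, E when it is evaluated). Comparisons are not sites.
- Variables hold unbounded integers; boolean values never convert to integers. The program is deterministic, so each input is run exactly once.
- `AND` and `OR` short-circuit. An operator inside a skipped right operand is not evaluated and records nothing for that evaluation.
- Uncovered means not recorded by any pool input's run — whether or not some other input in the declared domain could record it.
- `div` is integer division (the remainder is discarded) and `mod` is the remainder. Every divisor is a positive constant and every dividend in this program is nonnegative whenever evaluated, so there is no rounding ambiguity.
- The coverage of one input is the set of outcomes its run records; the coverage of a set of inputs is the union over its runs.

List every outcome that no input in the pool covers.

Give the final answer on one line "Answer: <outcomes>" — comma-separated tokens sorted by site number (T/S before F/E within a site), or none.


run #1 (p=6, u=4) runs B1->T, B5->S, B4->T; records B1=T, B4=T, B5=S
run #2 (p=12, u=4) runs B1->T, B5->S, B4->T; records B1=T, B4=T, B5=S
run #3 (p=11, u=11) runs B1->F, B3->E, B2->F, B5->E, B4->F, B6->F; records B1=F, B2=F, B3=E, B4=F, B5=E, B6=F
run #4 (p=3, u=10) runs B1->F, B3->S, B2->T, B5->E, B4->T; records B1=F, B2=T, B3=S, B4=T, B5=E
run #5 (p=6, u=13) runs B1->F, B3->S, B2->T, B5->E, B4->F, B6->T; records B1=F, B2=T, B3=S, B4=F, B5=E, B6=T
run #6 (p=11, u=4) runs B1->T, B5->S, B4->T; records B1=T, B4=T, B5=S
run #7 (p=8, u=6) runs B1->F, B3->S, B2->T, B5->E, B4->T; records B1=F, B2=T, B3=S, B4=T, B5=E
run #8 (p=4, u=12) runs B1->F, B3->S, B2->T, B5->E, B4->F, B6->T; records B1=F, B2=T, B3=S, B4=F, B5=E, B6=T
run #9 (p=7, u=4) runs B1->T, B5->S, B4->T; records B1=T, B4=T, B5=S
run #10 (p=3, u=11) runs B1->F, B3->S, B2->T, B5->E, B4->F, B6->T; records B1=F, B2=T, B3=S, B4=F, B5=E, B6=T
union over the pool: B1=T, B1=F, B2=T, B2=F, B3=S, B3=E, B4=T, B4=F, B5=S, B5=E, B6=T, B6=F
uncovered (0 of 12): none
Answer: none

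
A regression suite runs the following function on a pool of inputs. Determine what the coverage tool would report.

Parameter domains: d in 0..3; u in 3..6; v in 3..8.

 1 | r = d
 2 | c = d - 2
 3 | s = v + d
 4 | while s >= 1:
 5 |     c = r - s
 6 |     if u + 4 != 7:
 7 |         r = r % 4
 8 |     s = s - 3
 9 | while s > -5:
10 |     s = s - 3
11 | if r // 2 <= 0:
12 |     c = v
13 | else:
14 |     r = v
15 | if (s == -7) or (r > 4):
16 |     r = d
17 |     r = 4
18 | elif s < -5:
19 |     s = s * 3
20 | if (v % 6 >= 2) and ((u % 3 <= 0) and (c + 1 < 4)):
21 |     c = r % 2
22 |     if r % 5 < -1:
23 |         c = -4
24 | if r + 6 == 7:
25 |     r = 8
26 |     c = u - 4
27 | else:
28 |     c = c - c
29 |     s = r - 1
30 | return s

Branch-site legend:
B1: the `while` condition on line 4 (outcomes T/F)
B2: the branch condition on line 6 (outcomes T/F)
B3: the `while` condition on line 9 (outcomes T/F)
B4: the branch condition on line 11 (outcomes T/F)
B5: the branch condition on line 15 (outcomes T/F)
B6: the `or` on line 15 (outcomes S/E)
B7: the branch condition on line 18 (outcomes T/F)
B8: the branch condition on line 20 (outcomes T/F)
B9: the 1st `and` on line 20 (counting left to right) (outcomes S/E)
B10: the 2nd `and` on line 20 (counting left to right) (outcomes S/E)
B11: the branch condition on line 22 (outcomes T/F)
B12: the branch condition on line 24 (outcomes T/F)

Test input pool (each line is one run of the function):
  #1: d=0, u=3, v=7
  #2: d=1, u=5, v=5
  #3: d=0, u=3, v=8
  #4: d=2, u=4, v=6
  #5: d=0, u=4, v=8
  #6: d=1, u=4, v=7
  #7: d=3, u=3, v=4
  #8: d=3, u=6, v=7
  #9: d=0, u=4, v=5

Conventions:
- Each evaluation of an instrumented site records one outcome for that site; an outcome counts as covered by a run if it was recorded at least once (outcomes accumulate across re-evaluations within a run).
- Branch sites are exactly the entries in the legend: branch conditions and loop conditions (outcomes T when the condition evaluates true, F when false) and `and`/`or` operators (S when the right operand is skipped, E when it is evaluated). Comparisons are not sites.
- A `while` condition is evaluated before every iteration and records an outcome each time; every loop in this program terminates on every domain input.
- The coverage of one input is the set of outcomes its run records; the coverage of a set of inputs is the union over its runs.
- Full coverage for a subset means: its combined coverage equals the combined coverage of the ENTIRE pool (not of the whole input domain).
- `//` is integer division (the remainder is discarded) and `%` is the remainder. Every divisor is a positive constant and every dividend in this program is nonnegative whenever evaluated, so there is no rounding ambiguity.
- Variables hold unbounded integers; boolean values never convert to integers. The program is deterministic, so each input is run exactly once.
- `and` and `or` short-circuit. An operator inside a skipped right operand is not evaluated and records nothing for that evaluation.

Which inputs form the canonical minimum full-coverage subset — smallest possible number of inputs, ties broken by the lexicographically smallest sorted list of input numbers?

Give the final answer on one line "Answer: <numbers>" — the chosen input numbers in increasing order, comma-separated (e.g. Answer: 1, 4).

test 1 (d=0, u=3, v=7) fires B1->T, B2->F, B1->T, B2->F, B1->T, B2->F, B1->F, B3->T, B3->F, B4->T, B6->E, B5->F, B7->F, B9->S, ...; hits B1=T, B1=F, B2=F, B3=T, B3=F, B4=T, B5=F, B6=E, B7=F, B8=F, B9=S, B12=F
test 2 (d=1, u=5, v=5) fires B1->T, B2->T, B1->T, B2->T, B1->F, B3->T, B3->T, B3->F, B4->T, B6->E, B5->F, B7->T, B9->E, B10->S, ...; hits B1=T, B1=F, B2=T, B3=T, B3=F, B4=T, B5=F, B6=E, B7=T, B8=F, B9=E, B10=S, B12=T
test 3 (d=0, u=3, v=8) fires B1->T, B2->F, B1->T, B2->F, B1->T, B2->F, B1->F, B3->T, B3->T, B3->F, B4->T, B6->S, B5->T, B9->E, ...; hits B1=T, B1=F, B2=F, B3=T, B3=F, B4=T, B5=T, B6=S, B8=F, B9=E, B10=E, B12=F
test 4 (d=2, u=4, v=6) fires B1->T, B2->T, B1->T, B2->T, B1->T, B2->T, B1->F, B3->T, B3->T, B3->F, B4->F, B6->S, B5->T, B9->S, ...; hits B1=T, B1=F, B2=T, B3=T, B3=F, B4=F, B5=T, B6=S, B8=F, B9=S, B12=F
test 5 (d=0, u=4, v=8) fires B1->T, B2->T, B1->T, B2->T, B1->T, B2->T, B1->F, B3->T, B3->T, B3->F, B4->T, B6->S, B5->T, B9->E, ...; hits B1=T, B1=F, B2=T, B3=T, B3=F, B4=T, B5=T, B6=S, B8=F, B9=E, B10=S, B12=F
test 6 (d=1, u=4, v=7) fires B1->T, B2->T, B1->T, B2->T, B1->T, B2->T, B1->F, B3->T, B3->T, B3->F, B4->T, B6->S, B5->T, B9->S, ...; hits B1=T, B1=F, B2=T, B3=T, B3=F, B4=T, B5=T, B6=S, B8=F, B9=S, B12=F
test 7 (d=3, u=3, v=4) fires B1->T, B2->F, B1->T, B2->F, B1->T, B2->F, B1->F, B3->T, B3->F, B4->F, B6->E, B5->F, B7->F, B9->E, ...; hits B1=T, B1=F, B2=F, B3=T, B3=F, B4=F, B5=F, B6=E, B7=F, B8=T, B9=E, B10=E, B11=F, B12=F
test 8 (d=3, u=6, v=7) fires B1->T, B2->T, B1->T, B2->T, B1->T, B2->T, B1->T, B2->T, B1->F, B3->T, B3->F, B4->F, B6->E, B5->T, ...; hits B1=T, B1=F, B2=T, B3=T, B3=F, B4=F, B5=T, B6=E, B8=F, B9=S, B12=F
test 9 (d=0, u=4, v=5) fires B1->T, B2->T, B1->T, B2->T, B1->F, B3->T, B3->T, B3->F, B4->T, B6->S, B5->T, B9->E, B10->S, B8->F, ...; hits B1=T, B1=F, B2=T, B3=T, B3=F, B4=T, B5=T, B6=S, B8=F, B9=E, B10=S, B12=F
together the pool reaches 23 outcomes: B1=T, B1=F, B2=T, B2=F, B3=T, B3=F, B4=T, B4=F, B5=T, B5=F, B6=S, B6=E, B7=T, B7=F, B8=T, B8=F, B9=S, B9=E, B10=S, B10=E, B11=F, B12=T, B12=F
no size-1 subset reaches all 23 outcomes (best union: 14/23)
no size-2 subset reaches all 23 outcomes (best union: 20/23)
at size 3, {2, 4, 7} reaches all 23 outcomes; every lexicographically earlier size-3 subset fails

Answer: 2, 4, 7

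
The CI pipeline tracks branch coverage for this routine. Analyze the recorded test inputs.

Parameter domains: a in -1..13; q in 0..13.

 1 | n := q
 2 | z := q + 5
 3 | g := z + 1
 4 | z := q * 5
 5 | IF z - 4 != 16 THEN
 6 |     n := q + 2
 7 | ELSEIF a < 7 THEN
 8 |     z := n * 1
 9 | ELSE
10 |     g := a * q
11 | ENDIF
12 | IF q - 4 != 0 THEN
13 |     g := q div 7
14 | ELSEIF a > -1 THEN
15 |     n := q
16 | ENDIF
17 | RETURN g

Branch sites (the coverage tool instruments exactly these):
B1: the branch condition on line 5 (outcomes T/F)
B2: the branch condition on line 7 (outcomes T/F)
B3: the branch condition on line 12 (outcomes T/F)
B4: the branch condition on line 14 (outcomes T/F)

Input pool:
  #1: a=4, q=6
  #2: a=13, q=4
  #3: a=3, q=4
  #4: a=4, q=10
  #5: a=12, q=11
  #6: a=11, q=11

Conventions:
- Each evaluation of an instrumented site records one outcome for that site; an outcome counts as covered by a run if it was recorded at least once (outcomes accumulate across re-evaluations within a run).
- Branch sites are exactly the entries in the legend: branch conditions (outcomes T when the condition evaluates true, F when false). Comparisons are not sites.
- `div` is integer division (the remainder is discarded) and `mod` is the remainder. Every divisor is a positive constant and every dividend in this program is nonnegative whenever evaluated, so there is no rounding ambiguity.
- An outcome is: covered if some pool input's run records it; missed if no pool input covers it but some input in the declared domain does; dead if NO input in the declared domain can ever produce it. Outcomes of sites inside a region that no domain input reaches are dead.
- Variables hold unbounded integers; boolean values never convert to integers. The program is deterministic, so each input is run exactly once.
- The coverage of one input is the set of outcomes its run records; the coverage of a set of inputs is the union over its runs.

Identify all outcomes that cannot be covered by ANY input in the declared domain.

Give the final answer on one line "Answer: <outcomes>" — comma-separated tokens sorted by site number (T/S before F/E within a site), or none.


checking every outcome against all 210 domain inputs:
  reachable outcomes have witnesses, e.g. B1=T (e.g. a=-1, q=0), B1=F (e.g. a=-1, q=4), B2=T (e.g. a=-1, q=4), B2=F (e.g. a=7, q=4)
Answer: none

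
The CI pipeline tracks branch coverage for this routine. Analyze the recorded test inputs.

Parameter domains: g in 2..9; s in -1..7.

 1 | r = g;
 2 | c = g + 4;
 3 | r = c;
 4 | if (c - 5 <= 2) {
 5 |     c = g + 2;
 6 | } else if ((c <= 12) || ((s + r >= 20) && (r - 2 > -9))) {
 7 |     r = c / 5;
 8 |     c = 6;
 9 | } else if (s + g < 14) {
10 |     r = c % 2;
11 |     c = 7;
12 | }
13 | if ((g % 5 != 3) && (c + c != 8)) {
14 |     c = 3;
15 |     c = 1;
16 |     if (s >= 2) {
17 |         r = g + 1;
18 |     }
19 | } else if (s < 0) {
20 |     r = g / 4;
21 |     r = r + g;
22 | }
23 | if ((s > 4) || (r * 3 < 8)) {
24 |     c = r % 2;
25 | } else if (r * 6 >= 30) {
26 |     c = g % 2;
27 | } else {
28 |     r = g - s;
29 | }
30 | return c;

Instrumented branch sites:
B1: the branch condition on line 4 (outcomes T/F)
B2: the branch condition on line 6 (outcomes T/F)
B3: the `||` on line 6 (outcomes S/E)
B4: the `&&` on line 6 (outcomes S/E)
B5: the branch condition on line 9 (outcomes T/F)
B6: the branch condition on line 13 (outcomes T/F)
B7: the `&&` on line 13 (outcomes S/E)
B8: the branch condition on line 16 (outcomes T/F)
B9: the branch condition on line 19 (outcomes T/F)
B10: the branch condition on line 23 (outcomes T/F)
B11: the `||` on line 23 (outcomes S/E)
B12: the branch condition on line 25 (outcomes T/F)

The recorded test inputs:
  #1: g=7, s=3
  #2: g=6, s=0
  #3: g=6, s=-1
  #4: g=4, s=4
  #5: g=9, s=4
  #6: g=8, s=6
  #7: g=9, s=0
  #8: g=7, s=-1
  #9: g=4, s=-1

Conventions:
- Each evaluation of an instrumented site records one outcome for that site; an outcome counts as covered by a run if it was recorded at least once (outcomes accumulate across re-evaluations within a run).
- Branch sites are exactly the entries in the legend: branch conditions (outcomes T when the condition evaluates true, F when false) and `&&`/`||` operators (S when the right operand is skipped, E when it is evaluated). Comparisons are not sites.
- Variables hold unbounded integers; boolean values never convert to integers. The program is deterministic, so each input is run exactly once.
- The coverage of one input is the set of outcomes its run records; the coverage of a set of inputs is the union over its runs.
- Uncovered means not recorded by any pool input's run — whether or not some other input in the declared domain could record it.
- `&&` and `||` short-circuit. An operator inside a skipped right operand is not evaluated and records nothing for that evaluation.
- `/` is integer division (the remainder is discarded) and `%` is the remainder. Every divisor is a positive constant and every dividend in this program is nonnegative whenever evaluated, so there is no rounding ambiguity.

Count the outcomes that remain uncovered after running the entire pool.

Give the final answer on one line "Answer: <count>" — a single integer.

test 1 (g=7, s=3) hits B1=F, B2=T, B3=S, B6=T, B7=E, B8=T, B10=F, B11=E, B12=T
test 2 (g=6, s=0) hits B1=F, B2=T, B3=S, B6=T, B7=E, B8=F, B10=T, B11=E
test 3 (g=6, s=-1) hits B1=F, B2=T, B3=S, B6=T, B7=E, B8=F, B10=T, B11=E
test 4 (g=4, s=4) hits B1=F, B2=T, B3=S, B6=T, B7=E, B8=T, B10=F, B11=E, B12=T
test 5 (g=9, s=4) hits B1=F, B2=F, B3=E, B4=S, B5=T, B6=T, B7=E, B8=T, B10=F, B11=E, B12=T
test 6 (g=8, s=6) hits B1=F, B2=T, B3=S, B6=F, B7=S, B9=F, B10=T, B11=S
test 7 (g=9, s=0) hits B1=F, B2=F, B3=E, B4=S, B5=T, B6=T, B7=E, B8=F, B10=T, B11=E
test 8 (g=7, s=-1) hits B1=F, B2=T, B3=S, B6=T, B7=E, B8=F, B10=T, B11=E
test 9 (g=4, s=-1) hits B1=F, B2=T, B3=S, B6=T, B7=E, B8=F, B10=T, B11=E
union over the pool: B1=F, B2=T, B2=F, B3=S, B3=E, B4=S, B5=T, B6=T, B6=F, B7=S, B7=E, B8=T, B8=F, B9=F, B10=T, B10=F, B11=S, B11=E, B12=T
uncovered (5 of 24): B1=T, B4=E, B5=F, B9=T, B12=F

Answer: 5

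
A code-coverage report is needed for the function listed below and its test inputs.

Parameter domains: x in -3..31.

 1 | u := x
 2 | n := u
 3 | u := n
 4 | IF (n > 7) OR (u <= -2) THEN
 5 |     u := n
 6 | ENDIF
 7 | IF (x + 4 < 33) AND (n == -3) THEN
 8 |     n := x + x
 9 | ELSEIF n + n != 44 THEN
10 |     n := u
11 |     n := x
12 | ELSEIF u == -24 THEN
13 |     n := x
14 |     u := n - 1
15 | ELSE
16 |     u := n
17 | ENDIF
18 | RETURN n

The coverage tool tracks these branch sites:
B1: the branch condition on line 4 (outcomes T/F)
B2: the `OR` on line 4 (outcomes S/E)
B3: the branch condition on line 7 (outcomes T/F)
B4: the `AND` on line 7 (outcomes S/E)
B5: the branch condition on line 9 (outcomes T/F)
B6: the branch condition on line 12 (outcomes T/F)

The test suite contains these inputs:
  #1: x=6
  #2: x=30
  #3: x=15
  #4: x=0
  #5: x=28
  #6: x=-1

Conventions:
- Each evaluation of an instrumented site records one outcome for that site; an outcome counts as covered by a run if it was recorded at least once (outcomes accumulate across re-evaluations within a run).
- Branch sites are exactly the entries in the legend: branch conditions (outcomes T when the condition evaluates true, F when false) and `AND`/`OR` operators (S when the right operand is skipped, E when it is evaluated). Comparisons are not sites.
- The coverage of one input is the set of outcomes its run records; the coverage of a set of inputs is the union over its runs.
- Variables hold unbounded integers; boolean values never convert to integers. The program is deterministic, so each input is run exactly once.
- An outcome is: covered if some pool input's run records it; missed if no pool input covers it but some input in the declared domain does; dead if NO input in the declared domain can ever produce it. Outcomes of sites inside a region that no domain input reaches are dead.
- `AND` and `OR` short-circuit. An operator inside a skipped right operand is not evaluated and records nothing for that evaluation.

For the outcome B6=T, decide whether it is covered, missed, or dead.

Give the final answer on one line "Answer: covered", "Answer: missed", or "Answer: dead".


no pool input records B6=T
checking all 35 inputs in the declared domain: B6=T is never recorded -> dead
Answer: dead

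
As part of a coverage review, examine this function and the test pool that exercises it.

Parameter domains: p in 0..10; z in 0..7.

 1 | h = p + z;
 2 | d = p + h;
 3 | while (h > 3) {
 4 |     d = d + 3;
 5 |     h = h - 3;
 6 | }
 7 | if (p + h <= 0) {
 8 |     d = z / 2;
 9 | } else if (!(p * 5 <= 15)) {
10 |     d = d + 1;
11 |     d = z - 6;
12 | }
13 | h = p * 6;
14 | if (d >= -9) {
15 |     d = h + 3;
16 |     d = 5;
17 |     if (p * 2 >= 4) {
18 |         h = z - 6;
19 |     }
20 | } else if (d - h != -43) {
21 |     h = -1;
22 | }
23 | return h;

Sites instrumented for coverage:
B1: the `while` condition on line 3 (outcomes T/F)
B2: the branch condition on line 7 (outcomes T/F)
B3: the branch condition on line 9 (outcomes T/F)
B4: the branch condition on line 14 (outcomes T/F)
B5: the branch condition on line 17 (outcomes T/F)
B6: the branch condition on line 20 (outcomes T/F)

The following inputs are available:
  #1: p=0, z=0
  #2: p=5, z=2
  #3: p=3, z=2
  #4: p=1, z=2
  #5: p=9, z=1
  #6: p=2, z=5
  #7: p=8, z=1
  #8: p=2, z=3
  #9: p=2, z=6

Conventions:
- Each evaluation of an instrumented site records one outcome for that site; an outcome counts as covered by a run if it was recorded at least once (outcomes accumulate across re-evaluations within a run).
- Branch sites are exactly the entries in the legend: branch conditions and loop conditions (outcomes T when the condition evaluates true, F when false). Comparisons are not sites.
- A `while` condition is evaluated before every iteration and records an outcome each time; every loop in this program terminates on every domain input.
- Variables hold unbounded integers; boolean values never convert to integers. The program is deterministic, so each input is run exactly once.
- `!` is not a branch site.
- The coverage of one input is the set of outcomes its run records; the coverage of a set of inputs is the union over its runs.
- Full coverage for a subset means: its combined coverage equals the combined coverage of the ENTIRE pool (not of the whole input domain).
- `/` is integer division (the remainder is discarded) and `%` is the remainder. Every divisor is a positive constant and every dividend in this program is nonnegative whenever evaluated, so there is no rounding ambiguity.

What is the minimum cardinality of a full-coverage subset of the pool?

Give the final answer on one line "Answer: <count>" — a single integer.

test 1 (p=0, z=0) fires B1->F, B2->T, B4->T, B5->F; hits B1=F, B2=T, B4=T, B5=F
test 2 (p=5, z=2) fires B1->T, B1->T, B1->F, B2->F, B3->T, B4->T, B5->T; hits B1=T, B1=F, B2=F, B3=T, B4=T, B5=T
test 3 (p=3, z=2) fires B1->T, B1->F, B2->F, B3->F, B4->T, B5->T; hits B1=T, B1=F, B2=F, B3=F, B4=T, B5=T
test 4 (p=1, z=2) fires B1->F, B2->F, B3->F, B4->T, B5->F; hits B1=F, B2=F, B3=F, B4=T, B5=F
test 5 (p=9, z=1) fires B1->T, B1->T, B1->T, B1->F, B2->F, B3->T, B4->T, B5->T; hits B1=T, B1=F, B2=F, B3=T, B4=T, B5=T
test 6 (p=2, z=5) fires B1->T, B1->T, B1->F, B2->F, B3->F, B4->T, B5->T; hits B1=T, B1=F, B2=F, B3=F, B4=T, B5=T
test 7 (p=8, z=1) fires B1->T, B1->T, B1->F, B2->F, B3->T, B4->T, B5->T; hits B1=T, B1=F, B2=F, B3=T, B4=T, B5=T
test 8 (p=2, z=3) fires B1->T, B1->F, B2->F, B3->F, B4->T, B5->T; hits B1=T, B1=F, B2=F, B3=F, B4=T, B5=T
test 9 (p=2, z=6) fires B1->T, B1->T, B1->F, B2->F, B3->F, B4->T, B5->T; hits B1=T, B1=F, B2=F, B3=F, B4=T, B5=T
pool-wide coverage (9 outcomes): B1=T, B1=F, B2=T, B2=F, B3=T, B3=F, B4=T, B5=T, B5=F
every size-1 subset falls short of the 9 outcomes (best: 6/9)
every size-2 subset falls short of the 9 outcomes (best: 8/9)
the canonical winner is {1, 2, 3}: size 3, full 9-outcome coverage, earliest index list among size-3 covers

Answer: 3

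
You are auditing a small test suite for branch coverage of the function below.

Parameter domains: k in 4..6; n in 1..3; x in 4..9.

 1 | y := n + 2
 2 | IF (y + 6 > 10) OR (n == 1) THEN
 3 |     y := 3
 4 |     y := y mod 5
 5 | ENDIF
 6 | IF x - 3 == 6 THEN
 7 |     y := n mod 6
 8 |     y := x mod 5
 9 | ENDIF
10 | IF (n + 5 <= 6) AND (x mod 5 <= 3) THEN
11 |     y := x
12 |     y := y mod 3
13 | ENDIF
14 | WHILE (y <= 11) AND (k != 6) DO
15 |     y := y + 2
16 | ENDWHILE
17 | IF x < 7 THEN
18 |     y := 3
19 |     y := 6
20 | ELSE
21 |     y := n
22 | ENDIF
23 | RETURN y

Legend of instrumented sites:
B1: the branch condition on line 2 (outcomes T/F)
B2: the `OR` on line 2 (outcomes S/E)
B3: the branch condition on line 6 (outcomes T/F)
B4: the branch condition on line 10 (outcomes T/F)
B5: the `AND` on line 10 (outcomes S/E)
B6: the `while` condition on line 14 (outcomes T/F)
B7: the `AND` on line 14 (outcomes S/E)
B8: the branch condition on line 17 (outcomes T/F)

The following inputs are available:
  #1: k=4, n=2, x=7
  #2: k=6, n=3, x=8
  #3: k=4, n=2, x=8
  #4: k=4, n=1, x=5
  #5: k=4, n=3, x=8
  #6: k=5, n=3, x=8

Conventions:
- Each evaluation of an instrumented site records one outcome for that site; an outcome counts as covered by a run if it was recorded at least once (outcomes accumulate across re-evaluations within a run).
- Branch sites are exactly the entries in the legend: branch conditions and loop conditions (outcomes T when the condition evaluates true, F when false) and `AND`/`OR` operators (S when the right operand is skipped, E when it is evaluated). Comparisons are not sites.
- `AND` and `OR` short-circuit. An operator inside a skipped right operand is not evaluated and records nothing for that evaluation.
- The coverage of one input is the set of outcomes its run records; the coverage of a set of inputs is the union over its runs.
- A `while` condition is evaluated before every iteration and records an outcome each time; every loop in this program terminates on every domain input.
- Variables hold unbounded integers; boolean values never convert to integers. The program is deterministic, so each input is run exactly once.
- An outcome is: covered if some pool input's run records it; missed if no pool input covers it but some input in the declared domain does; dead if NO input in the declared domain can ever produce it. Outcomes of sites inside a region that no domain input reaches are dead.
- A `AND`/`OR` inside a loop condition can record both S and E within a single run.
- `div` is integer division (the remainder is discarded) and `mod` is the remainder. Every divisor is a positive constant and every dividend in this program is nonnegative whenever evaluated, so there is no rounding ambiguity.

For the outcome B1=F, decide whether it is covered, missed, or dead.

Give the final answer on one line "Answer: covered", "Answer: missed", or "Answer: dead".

B1=F is recorded by pool input(s) 1, 3 -> covered

Answer: covered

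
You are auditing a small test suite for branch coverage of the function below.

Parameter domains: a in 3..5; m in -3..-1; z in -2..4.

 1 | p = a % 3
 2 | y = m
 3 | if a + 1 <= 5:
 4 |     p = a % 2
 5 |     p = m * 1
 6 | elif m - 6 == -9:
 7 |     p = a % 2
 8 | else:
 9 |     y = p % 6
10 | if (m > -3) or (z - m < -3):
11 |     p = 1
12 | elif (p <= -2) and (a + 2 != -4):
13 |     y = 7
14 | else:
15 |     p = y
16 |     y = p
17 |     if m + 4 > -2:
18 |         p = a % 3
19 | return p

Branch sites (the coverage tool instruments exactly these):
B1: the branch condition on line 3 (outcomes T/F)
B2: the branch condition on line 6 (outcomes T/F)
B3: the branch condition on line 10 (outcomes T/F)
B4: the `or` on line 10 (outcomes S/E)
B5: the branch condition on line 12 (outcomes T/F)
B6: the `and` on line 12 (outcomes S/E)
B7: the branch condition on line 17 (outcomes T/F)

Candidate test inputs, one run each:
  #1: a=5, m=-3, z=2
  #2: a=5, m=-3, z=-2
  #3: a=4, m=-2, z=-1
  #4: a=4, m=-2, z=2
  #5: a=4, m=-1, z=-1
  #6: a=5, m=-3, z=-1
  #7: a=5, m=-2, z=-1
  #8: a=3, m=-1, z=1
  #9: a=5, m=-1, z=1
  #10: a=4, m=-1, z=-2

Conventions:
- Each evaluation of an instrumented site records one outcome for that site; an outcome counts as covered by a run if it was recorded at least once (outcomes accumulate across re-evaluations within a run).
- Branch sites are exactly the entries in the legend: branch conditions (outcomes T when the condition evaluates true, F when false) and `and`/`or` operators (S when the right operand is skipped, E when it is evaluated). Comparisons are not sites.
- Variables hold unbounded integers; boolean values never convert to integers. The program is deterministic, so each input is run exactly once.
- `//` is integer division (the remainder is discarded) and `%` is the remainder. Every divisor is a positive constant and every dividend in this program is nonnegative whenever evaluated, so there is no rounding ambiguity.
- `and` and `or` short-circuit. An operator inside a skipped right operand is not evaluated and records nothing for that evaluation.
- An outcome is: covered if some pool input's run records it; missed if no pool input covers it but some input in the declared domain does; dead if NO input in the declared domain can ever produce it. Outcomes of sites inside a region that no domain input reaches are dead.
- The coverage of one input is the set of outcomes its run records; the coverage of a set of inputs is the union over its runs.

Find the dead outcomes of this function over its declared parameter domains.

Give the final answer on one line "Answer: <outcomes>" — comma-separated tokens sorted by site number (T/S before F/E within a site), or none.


running all 63 domain inputs and tallying outcomes:
  B7=F: never recorded by any domain input -> dead
  reachable outcomes have witnesses, e.g. B1=T (e.g. a=3, m=-3, z=-2), B1=F (e.g. a=5, m=-3, z=-2), B2=T (e.g. a=5, m=-3, z=-2), B2=F (e.g. a=5, m=-2, z=-2)
Answer: B7=F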